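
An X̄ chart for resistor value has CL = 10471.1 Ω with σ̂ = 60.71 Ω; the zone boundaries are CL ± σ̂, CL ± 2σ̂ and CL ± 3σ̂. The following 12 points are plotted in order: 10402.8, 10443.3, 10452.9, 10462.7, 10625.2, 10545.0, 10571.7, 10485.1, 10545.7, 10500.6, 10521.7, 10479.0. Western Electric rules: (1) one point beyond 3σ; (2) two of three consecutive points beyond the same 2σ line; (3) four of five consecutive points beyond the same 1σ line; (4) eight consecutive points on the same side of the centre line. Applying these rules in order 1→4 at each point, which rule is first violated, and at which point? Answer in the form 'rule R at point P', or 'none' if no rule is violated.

Zone of each point (C = within 1σ̂, B = 1σ̂–2σ̂, A = 2σ̂–3σ̂, * = beyond 3σ̂; sign = side of CL): 1:-B, 2:-C, 3:-C, 4:-C, 5:+A, 6:+B, 7:+B, 8:+C, 9:+B, 10:+C, 11:+C, 12:+C
Rule 3 (four of five consecutive points beyond the same 1σ limit) is satisfied at point 9.

rule 3 at point 9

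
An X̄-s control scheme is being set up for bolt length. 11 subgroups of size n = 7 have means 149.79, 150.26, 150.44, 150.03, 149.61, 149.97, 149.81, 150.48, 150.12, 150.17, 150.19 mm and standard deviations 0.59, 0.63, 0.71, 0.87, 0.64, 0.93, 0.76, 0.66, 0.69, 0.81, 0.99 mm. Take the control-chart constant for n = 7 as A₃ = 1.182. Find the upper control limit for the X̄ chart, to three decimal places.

150.969

X̄̄ = (149.79 + 150.26 + 150.44 + 150.03 + 149.61 + 149.97 + 149.81 + 150.48 + 150.12 + 150.17 + 150.19) / 11 = 150.0791
s̄ = (0.59 + 0.63 + 0.71 + 0.87 + 0.64 + 0.93 + 0.76 + 0.66 + 0.69 + 0.81 + 0.99) / 11 = 0.7527
UCL = X̄̄ + A₃·s̄ = 150.0791 + 1.182 × 0.7527 = 150.9688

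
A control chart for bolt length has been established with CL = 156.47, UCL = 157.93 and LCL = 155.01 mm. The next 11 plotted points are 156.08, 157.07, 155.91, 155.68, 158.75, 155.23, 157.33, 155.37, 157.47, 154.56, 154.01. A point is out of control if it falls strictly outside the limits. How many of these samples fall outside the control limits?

3

Compare each point to [155.01, 157.93]: sample 5 = 158.75 > UCL; sample 10 = 154.56 < LCL; sample 11 = 154.01 < LCL.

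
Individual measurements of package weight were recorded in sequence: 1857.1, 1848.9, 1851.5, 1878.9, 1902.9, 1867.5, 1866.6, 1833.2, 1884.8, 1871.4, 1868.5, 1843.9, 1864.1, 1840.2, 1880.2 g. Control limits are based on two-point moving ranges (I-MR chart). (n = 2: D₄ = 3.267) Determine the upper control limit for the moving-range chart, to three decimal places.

71.991

Moving ranges: 8.2, 2.6, 27.4, 24.0, 35.4, 0.9, 33.4, 51.6, 13.4, 2.9, 24.6, 20.2, 23.9, 40.0; M̄R̄ = 308.5000 / 14 = 22.0357
UCL_MR = D₄·M̄R̄ = 3.267 × 22.0357 = 71.9907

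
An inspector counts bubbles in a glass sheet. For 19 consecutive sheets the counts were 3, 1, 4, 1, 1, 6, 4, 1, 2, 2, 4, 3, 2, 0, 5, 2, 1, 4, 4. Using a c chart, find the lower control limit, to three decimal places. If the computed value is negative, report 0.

0.000

c̄ = (3 + 1 + 4 + 1 + 1 + 6 + 4 + 1 + 2 + 2 + 4 + 3 + 2 + 0 + 5 + 2 + 1 + 4 + 4) / 19 = 50 / 19 = 2.6316
LCL = c̄ − 3√c̄ = 2.6316 − 3 × 1.6222 = -2.2351 → 0 (cannot be negative)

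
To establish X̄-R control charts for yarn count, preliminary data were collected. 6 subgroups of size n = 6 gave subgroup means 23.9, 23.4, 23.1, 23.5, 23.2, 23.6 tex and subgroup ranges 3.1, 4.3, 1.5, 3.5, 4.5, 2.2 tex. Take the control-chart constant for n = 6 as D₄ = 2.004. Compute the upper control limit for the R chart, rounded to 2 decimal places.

R̄ = (3.1 + 4.3 + 1.5 + 3.5 + 4.5 + 2.2) / 6 = 19.1000 / 6 = 3.1833
UCL_R = D₄·R̄ = 2.004 × 3.1833 = 6.3794

6.38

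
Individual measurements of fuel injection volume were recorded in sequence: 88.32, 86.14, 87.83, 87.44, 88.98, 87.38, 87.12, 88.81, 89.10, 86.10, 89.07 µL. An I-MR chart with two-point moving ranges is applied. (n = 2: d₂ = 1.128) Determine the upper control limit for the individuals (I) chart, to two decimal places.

92.00

X̄ = (88.32 + 86.14 + 87.83 + 87.44 + 88.98 + 87.38 + 87.12 + 88.81 + 89.10 + 86.10 + 89.07) / 11 = 87.8445
Moving ranges: 2.18, 1.69, 0.39, 1.54, 1.60, 0.26, 1.69, 0.29, 3.00, 2.97; M̄R̄ = 15.6100 / 10 = 1.5610
UCL = X̄ + 3·M̄R̄/d₂ = 87.8445 + 3 × 1.5610 / 1.128 = 91.9961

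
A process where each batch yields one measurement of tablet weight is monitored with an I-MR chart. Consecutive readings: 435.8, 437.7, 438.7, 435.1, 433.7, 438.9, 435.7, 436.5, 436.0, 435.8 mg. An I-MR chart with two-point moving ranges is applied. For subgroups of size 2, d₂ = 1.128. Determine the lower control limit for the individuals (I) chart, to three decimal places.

431.130

X̄ = (435.8 + 437.7 + 438.7 + 435.1 + 433.7 + 438.9 + 435.7 + 436.5 + 436.0 + 435.8) / 10 = 436.3900
Moving ranges: 1.9, 1.0, 3.6, 1.4, 5.2, 3.2, 0.8, 0.5, 0.2; M̄R̄ = 17.8000 / 9 = 1.9778
LCL = X̄ − 3·M̄R̄/d₂ = 436.3900 − 3 × 1.9778 / 1.128 = 431.1300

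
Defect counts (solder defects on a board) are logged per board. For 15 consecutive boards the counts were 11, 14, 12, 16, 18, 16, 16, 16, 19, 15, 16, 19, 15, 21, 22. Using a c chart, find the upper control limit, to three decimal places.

c̄ = (11 + 14 + 12 + 16 + 18 + 16 + 16 + 16 + 19 + 15 + 16 + 19 + 15 + 21 + 22) / 15 = 246 / 15 = 16.4000
UCL = c̄ + 3√c̄ = 16.4000 + 3 × √16.4000 = 16.4000 + 3 × 4.0497 = 28.5491

28.549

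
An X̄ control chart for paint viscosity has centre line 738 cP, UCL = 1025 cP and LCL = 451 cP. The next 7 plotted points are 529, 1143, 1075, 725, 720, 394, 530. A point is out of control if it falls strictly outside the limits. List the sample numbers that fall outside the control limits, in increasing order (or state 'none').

2, 3, 6

Compare each point to [451, 1025]: sample 2 = 1143 > UCL; sample 3 = 1075 > UCL; sample 6 = 394 < LCL.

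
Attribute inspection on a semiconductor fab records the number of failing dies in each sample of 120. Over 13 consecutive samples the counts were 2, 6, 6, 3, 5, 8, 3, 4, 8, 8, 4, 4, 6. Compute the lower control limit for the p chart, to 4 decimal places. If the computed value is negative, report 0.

p̄ = Σdᵢ / (k·n) = 67 / (13 × 120) = 0.04295
LCL = p̄ − 3·√(p̄(1−p̄)/n) = 0.04295 − 3 × 0.01851 = -0.01257 → 0 (negative, so LCL = 0)

0.0000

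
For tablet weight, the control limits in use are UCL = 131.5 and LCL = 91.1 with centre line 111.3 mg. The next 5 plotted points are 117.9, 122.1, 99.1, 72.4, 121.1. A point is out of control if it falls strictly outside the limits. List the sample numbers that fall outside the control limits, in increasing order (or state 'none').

Compare each point to [91.1, 131.5]: sample 4 = 72.4 < LCL.

4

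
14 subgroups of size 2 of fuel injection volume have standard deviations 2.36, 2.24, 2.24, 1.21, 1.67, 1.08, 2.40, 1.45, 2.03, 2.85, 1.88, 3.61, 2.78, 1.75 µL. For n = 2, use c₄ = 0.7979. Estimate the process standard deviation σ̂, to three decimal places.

s̄ = (2.36 + 2.24 + 2.24 + 1.21 + 1.67 + 1.08 + 2.40 + 1.45 + 2.03 + 2.85 + 1.88 + 3.61 + 2.78 + 1.75) / 14 = 2.1107
σ̂ = s̄ / c₄ = 2.1107 / 0.7979 = 2.6453

2.645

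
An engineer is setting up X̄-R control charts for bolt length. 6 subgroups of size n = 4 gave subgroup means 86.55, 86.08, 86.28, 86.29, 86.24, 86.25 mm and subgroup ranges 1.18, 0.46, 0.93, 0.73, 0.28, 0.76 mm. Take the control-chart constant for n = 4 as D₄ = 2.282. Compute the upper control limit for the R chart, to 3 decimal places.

R̄ = (1.18 + 0.46 + 0.93 + 0.73 + 0.28 + 0.76) / 6 = 4.3400 / 6 = 0.7233
UCL_R = D₄·R̄ = 2.282 × 0.7233 = 1.6506

1.651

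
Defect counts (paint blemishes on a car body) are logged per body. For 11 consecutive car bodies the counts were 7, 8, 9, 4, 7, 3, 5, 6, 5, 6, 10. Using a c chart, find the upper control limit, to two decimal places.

13.93

c̄ = (7 + 8 + 9 + 4 + 7 + 3 + 5 + 6 + 5 + 6 + 10) / 11 = 70 / 11 = 6.3636
UCL = c̄ + 3√c̄ = 6.3636 + 3 × √6.3636 = 6.3636 + 3 × 2.5226 = 13.9315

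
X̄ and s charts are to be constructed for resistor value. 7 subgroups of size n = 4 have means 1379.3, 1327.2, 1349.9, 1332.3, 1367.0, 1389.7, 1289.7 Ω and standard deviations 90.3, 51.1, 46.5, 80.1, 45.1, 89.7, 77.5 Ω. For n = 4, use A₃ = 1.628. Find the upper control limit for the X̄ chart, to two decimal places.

X̄̄ = (1379.3 + 1327.2 + 1349.9 + 1332.3 + 1367.0 + 1389.7 + 1289.7) / 7 = 1347.8714
s̄ = (90.3 + 51.1 + 46.5 + 80.1 + 45.1 + 89.7 + 77.5) / 7 = 68.6143
UCL = X̄̄ + A₃·s̄ = 1347.8714 + 1.628 × 68.6143 = 1459.5755

1459.58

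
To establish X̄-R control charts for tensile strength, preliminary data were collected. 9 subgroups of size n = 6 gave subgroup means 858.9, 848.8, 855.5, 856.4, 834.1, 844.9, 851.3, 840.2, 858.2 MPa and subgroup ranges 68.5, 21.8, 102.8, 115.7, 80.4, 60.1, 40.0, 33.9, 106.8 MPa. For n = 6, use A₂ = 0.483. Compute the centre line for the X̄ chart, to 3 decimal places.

X̄̄ = (858.9 + 848.8 + 855.5 + 856.4 + 834.1 + 844.9 + 851.3 + 840.2 + 858.2) / 9 = 7648.3000 / 9 = 849.8111
CL = X̄̄ = 849.8111

849.811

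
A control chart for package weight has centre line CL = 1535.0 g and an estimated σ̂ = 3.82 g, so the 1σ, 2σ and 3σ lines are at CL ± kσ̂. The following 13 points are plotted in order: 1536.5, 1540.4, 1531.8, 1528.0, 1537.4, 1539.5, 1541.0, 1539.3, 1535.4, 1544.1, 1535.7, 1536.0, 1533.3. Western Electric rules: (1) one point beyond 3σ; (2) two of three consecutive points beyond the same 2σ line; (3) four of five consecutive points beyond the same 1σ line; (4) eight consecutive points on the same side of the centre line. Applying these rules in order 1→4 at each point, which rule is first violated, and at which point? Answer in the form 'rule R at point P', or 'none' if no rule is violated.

rule 3 at point 10

Zone of each point (C = within 1σ̂, B = 1σ̂–2σ̂, A = 2σ̂–3σ̂, * = beyond 3σ̂; sign = side of CL): 1:+C, 2:+B, 3:-C, 4:-B, 5:+C, 6:+B, 7:+B, 8:+B, 9:+C, 10:+A, 11:+C, 12:+C, 13:-C
Rule 3 (four of five consecutive points beyond the same 1σ limit) is satisfied at point 10.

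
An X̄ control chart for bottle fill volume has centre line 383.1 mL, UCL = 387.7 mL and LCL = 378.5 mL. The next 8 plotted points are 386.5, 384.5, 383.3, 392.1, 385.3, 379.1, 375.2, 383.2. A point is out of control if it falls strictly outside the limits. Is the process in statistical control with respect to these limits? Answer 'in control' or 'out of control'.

out of control

Compare each point to [378.5, 387.7]: sample 4 = 392.1 > UCL; sample 7 = 375.2 < LCL.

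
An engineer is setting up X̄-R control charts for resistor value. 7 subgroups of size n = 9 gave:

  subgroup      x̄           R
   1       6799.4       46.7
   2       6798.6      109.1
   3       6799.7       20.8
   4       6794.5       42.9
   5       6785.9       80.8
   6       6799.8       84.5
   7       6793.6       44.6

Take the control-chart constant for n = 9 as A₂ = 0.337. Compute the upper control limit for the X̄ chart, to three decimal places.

X̄̄ = (6799.4 + 6798.6 + 6799.7 + 6794.5 + 6785.9 + 6799.8 + 6793.6) / 7 = 47571.5000 / 7 = 6795.9286
R̄ = (46.7 + 109.1 + 20.8 + 42.9 + 80.8 + 84.5 + 44.6) / 7 = 429.4000 / 7 = 61.3429
UCL = X̄̄ + A₂·R̄ = 6795.9286 + 0.337 × 61.3429 = 6816.6011

6816.601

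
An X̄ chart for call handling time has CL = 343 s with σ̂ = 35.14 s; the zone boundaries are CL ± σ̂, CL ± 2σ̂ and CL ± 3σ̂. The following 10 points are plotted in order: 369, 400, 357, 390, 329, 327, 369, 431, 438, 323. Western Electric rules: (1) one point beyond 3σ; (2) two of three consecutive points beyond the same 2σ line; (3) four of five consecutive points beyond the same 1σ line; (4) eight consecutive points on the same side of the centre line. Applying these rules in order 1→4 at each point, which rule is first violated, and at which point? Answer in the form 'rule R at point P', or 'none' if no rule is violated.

rule 2 at point 9

Zone of each point (C = within 1σ̂, B = 1σ̂–2σ̂, A = 2σ̂–3σ̂, * = beyond 3σ̂; sign = side of CL): 1:+C, 2:+B, 3:+C, 4:+B, 5:-C, 6:-C, 7:+C, 8:+A, 9:+A, 10:-C
Rule 2 (two of three consecutive points beyond the same 2σ limit) is satisfied at point 9.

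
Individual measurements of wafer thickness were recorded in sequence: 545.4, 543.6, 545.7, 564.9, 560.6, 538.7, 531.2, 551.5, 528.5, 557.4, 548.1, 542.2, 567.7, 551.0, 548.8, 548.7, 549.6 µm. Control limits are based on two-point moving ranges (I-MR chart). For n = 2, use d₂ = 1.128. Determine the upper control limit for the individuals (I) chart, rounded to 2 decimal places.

X̄ = (545.4 + 543.6 + 545.7 + 564.9 + 560.6 + 538.7 + 531.2 + 551.5 + 528.5 + 557.4 + 548.1 + 542.2 + 567.7 + 551.0 + 548.8 + 548.7 + 549.6) / 17 = 548.4471
Moving ranges: 1.8, 2.1, 19.2, 4.3, 21.9, 7.5, 20.3, 23.0, 28.9, 9.3, 5.9, 25.5, 16.7, 2.2, 0.1, 0.9; M̄R̄ = 189.6000 / 16 = 11.8500
UCL = X̄ + 3·M̄R̄/d₂ = 548.4471 + 3 × 11.8500 / 1.128 = 579.9630

579.96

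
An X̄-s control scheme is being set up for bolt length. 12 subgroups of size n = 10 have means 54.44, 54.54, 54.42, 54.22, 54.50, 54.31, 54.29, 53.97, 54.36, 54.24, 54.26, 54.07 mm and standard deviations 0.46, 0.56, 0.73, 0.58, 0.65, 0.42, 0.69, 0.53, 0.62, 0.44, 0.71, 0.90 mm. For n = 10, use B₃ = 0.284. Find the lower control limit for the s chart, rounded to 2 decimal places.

s̄ = (0.46 + 0.56 + 0.73 + 0.58 + 0.65 + 0.42 + 0.69 + 0.53 + 0.62 + 0.44 + 0.71 + 0.90) / 12 = 0.6075
LCL_s = B₃·s̄ = 0.284 × 0.6075 = 0.1725

0.17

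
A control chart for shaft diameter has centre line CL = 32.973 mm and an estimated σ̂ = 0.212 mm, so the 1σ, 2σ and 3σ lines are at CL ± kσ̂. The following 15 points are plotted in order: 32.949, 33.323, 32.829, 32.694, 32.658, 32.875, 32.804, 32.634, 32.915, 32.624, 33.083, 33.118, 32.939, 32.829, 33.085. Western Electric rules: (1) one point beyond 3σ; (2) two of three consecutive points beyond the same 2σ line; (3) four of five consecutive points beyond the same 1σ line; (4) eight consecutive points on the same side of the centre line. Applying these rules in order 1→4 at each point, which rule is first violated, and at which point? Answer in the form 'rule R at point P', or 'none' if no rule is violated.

Zone of each point (C = within 1σ̂, B = 1σ̂–2σ̂, A = 2σ̂–3σ̂, * = beyond 3σ̂; sign = side of CL): 1:-C, 2:+B, 3:-C, 4:-B, 5:-B, 6:-C, 7:-C, 8:-B, 9:-C, 10:-B, 11:+C, 12:+C, 13:-C, 14:-C, 15:+C
Rule 4 (eight consecutive points on the same side of the centre line) is satisfied at point 10.

rule 4 at point 10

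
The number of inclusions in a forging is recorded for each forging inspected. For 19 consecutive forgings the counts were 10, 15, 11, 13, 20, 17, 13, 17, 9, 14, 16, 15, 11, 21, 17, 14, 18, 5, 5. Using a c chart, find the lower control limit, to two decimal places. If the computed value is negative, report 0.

c̄ = (10 + 15 + 11 + 13 + 20 + 17 + 13 + 17 + 9 + 14 + 16 + 15 + 11 + 21 + 17 + 14 + 18 + 5 + 5) / 19 = 261 / 19 = 13.7368
LCL = c̄ − 3√c̄ = 13.7368 − 3 × 3.7063 = 2.6179

2.62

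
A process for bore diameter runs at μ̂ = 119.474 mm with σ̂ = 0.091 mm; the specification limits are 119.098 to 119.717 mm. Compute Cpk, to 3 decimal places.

Cpu = (USL − μ̂) / (3σ̂) = (119.717 − 119.474) / (3 × 0.091) = 0.8901; Cpl = (μ̂ − LSL) / (3σ̂) = (119.474 − 119.098) / (3 × 0.091) = 1.3773; Cpk = min(Cpu, Cpl) = 0.8901

0.890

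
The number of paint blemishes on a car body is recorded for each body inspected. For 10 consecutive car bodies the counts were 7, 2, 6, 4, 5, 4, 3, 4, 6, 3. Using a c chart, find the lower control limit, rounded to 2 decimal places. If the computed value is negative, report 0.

c̄ = (7 + 2 + 6 + 4 + 5 + 4 + 3 + 4 + 6 + 3) / 10 = 44 / 10 = 4.4000
LCL = c̄ − 3√c̄ = 4.4000 − 3 × 2.0976 = -1.8929 → 0 (cannot be negative)

0.00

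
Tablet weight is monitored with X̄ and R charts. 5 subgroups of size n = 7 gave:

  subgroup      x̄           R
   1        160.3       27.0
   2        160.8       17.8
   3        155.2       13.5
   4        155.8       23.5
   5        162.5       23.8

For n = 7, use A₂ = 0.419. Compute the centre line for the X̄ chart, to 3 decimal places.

X̄̄ = (160.3 + 160.8 + 155.2 + 155.8 + 162.5) / 5 = 794.6000 / 5 = 158.9200
CL = X̄̄ = 158.9200

158.920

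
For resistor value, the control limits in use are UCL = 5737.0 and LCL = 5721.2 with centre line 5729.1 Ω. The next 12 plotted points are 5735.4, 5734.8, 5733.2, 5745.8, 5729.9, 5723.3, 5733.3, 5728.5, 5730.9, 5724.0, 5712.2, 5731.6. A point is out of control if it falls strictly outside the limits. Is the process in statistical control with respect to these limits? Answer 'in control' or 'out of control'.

out of control

Compare each point to [5721.2, 5737.0]: sample 4 = 5745.8 > UCL; sample 11 = 5712.2 < LCL.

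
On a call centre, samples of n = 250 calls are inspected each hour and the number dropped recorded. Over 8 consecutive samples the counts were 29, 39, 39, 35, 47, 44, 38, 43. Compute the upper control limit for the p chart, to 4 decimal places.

p̄ = Σdᵢ / (k·n) = 314 / (8 × 250) = 0.15700
UCL = p̄ + 3·√(p̄(1−p̄)/n) = 0.15700 + 3 × √(0.15700×0.84300/250) = 0.15700 + 3 × 0.02301 = 0.22603

0.2260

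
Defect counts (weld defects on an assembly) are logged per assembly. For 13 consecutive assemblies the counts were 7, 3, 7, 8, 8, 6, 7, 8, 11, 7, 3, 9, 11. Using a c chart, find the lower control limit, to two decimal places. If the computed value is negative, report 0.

0.00

c̄ = (7 + 3 + 7 + 8 + 8 + 6 + 7 + 8 + 11 + 7 + 3 + 9 + 11) / 13 = 95 / 13 = 7.3077
LCL = c̄ − 3√c̄ = 7.3077 − 3 × 2.7033 = -0.8021 → 0 (cannot be negative)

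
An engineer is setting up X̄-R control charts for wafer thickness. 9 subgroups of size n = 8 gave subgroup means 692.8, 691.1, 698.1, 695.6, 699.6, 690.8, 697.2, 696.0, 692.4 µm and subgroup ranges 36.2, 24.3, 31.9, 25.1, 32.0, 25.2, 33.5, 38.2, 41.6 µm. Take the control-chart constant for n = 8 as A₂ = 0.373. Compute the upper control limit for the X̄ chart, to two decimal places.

X̄̄ = (692.8 + 691.1 + 698.1 + 695.6 + 699.6 + 690.8 + 697.2 + 696.0 + 692.4) / 9 = 6253.6000 / 9 = 694.8444
R̄ = (36.2 + 24.3 + 31.9 + 25.1 + 32.0 + 25.2 + 33.5 + 38.2 + 41.6) / 9 = 288.0000 / 9 = 32.0000
UCL = X̄̄ + A₂·R̄ = 694.8444 + 0.373 × 32.0000 = 706.7804

706.78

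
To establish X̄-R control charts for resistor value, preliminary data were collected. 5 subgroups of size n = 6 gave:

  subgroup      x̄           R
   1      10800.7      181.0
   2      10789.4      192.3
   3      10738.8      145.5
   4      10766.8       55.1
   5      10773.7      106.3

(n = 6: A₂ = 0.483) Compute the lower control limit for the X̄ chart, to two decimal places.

X̄̄ = (10800.7 + 10789.4 + 10738.8 + 10766.8 + 10773.7) / 5 = 53869.4000 / 5 = 10773.8800
R̄ = (181.0 + 192.3 + 145.5 + 55.1 + 106.3) / 5 = 680.2000 / 5 = 136.0400
LCL = X̄̄ − A₂·R̄ = 10773.8800 − 0.483 × 136.0400 = 10708.1727

10708.17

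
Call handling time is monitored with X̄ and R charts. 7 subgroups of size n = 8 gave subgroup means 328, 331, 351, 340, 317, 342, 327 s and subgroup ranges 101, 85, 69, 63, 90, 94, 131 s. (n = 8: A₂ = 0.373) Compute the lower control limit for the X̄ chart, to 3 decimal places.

X̄̄ = (328 + 331 + 351 + 340 + 317 + 342 + 327) / 7 = 2336.0000 / 7 = 333.7143
R̄ = (101 + 85 + 69 + 63 + 90 + 94 + 131) / 7 = 633.0000 / 7 = 90.4286
LCL = X̄̄ − A₂·R̄ = 333.7143 − 0.373 × 90.4286 = 299.9844

299.984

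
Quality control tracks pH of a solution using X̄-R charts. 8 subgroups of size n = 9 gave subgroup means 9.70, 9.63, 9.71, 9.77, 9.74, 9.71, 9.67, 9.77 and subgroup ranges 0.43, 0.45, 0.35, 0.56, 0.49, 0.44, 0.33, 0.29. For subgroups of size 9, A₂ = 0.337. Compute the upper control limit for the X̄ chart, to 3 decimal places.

9.853

X̄̄ = (9.70 + 9.63 + 9.71 + 9.77 + 9.74 + 9.71 + 9.67 + 9.77) / 8 = 77.7000 / 8 = 9.7125
R̄ = (0.43 + 0.45 + 0.35 + 0.56 + 0.49 + 0.44 + 0.33 + 0.29) / 8 = 3.3400 / 8 = 0.4175
UCL = X̄̄ + A₂·R̄ = 9.7125 + 0.337 × 0.4175 = 9.8532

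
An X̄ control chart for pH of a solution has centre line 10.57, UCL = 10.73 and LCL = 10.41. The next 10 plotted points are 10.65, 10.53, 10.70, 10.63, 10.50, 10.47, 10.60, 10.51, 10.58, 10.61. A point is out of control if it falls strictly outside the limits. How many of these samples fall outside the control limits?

0

All 10 points lie within [10.41, 10.73].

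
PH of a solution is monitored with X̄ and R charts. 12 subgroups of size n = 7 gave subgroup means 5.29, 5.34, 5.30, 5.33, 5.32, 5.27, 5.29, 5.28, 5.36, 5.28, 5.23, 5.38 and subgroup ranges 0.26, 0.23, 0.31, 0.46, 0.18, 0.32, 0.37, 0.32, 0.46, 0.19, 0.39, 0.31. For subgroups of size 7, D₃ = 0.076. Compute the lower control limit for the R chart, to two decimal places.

R̄ = (0.26 + 0.23 + 0.31 + 0.46 + 0.18 + 0.32 + 0.37 + 0.32 + 0.46 + 0.19 + 0.39 + 0.31) / 12 = 3.8000 / 12 = 0.3167
LCL_R = D₃·R̄ = 0.076 × 0.3167 = 0.0241

0.02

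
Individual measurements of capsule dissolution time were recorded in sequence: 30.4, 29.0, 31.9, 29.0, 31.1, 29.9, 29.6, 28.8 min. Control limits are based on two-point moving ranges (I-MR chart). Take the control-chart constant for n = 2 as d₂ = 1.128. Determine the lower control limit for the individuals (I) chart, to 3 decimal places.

25.555

X̄ = (30.4 + 29.0 + 31.9 + 29.0 + 31.1 + 29.9 + 29.6 + 28.8) / 8 = 29.9625
Moving ranges: 1.4, 2.9, 2.9, 2.1, 1.2, 0.3, 0.8; M̄R̄ = 11.6000 / 7 = 1.6571
LCL = X̄ − 3·M̄R̄/d₂ = 29.9625 − 3 × 1.6571 / 1.128 = 25.5552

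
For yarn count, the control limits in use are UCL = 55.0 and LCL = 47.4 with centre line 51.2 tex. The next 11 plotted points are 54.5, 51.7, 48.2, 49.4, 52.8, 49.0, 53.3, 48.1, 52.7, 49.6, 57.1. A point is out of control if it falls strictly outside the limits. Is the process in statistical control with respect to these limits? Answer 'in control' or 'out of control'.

out of control

Compare each point to [47.4, 55.0]: sample 11 = 57.1 > UCL.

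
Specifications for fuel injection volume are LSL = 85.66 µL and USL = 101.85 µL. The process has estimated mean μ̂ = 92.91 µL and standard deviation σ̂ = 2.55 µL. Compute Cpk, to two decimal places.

Cpu = (USL − μ̂) / (3σ̂) = (101.85 − 92.91) / (3 × 2.55) = 1.1686; Cpl = (μ̂ − LSL) / (3σ̂) = (92.91 − 85.66) / (3 × 2.55) = 0.9477; Cpk = min(Cpu, Cpl) = 0.9477

0.95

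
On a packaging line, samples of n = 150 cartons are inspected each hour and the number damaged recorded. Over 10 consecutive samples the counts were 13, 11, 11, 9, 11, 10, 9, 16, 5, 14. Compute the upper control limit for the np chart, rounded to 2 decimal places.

p̄ = Σdᵢ / (k·n) = 109 / (10 × 150) = 0.07267
UCL = np̄ + 3·√(np̄(1−p̄)) = 10.9000 + 3 × √(10.9000×0.92733) = 10.9000 + 3 × 3.1793 = 20.4379

20.44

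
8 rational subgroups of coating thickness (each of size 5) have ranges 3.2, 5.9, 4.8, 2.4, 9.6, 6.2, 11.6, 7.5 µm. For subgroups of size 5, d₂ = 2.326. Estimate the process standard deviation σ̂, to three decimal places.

2.752

R̄ = (3.2 + 5.9 + 4.8 + 2.4 + 9.6 + 6.2 + 11.6 + 7.5) / 8 = 6.4000
σ̂ = R̄ / d₂ = 6.4000 / 2.326 = 2.7515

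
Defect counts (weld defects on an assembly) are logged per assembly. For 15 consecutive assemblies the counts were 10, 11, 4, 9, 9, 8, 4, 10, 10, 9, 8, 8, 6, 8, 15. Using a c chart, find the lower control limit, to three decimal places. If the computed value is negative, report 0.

c̄ = (10 + 11 + 4 + 9 + 9 + 8 + 4 + 10 + 10 + 9 + 8 + 8 + 6 + 8 + 15) / 15 = 129 / 15 = 8.6000
LCL = c̄ − 3√c̄ = 8.6000 − 3 × 2.9326 = -0.1977 → 0 (cannot be negative)

0.000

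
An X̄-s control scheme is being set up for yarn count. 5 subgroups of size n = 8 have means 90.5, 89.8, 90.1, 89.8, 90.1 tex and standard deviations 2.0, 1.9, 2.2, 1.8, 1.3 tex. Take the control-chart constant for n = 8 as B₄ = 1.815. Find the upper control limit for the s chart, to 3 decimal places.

3.340

s̄ = (2.0 + 1.9 + 2.2 + 1.8 + 1.3) / 5 = 1.8400
UCL_s = B₄·s̄ = 1.815 × 1.8400 = 3.3396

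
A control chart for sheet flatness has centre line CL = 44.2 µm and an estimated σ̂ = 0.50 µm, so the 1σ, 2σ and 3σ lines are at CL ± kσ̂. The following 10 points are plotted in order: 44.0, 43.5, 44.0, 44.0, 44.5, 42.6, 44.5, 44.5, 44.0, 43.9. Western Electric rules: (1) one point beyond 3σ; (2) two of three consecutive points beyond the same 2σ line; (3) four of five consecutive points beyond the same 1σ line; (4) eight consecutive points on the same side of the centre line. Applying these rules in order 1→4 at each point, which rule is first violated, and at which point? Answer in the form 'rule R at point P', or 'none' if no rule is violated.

rule 1 at point 6

Zone of each point (C = within 1σ̂, B = 1σ̂–2σ̂, A = 2σ̂–3σ̂, * = beyond 3σ̂; sign = side of CL): 1:-C, 2:-B, 3:-C, 4:-C, 5:+C, 6:-*, 7:+C, 8:+C, 9:-C, 10:-C
Rule 1 (one point beyond the 3σ limits) is satisfied at point 6.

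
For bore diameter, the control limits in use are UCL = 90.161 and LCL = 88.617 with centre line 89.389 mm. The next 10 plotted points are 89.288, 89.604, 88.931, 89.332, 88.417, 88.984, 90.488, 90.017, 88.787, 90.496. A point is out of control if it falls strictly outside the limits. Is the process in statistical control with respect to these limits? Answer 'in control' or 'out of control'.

out of control

Compare each point to [88.617, 90.161]: sample 5 = 88.417 < LCL; sample 7 = 90.488 > UCL; sample 10 = 90.496 > UCL.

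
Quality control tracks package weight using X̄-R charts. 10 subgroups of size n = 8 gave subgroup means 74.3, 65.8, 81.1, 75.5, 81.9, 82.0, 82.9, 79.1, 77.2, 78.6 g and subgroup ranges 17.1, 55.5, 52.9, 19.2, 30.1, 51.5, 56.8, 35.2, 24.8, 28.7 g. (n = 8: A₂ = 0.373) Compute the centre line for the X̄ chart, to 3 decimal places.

X̄̄ = (74.3 + 65.8 + 81.1 + 75.5 + 81.9 + 82.0 + 82.9 + 79.1 + 77.2 + 78.6) / 10 = 778.4000 / 10 = 77.8400
CL = X̄̄ = 77.8400

77.840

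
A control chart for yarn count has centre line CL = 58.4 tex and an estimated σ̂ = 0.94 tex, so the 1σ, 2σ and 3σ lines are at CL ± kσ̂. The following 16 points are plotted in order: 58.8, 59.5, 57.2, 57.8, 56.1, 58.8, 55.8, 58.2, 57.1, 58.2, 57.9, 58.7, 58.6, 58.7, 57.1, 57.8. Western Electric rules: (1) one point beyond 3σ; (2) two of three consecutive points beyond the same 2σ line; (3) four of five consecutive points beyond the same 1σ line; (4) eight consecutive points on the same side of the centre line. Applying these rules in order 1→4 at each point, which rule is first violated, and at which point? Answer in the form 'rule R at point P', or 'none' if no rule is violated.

rule 2 at point 7

Zone of each point (C = within 1σ̂, B = 1σ̂–2σ̂, A = 2σ̂–3σ̂, * = beyond 3σ̂; sign = side of CL): 1:+C, 2:+B, 3:-B, 4:-C, 5:-A, 6:+C, 7:-A, 8:-C, 9:-B, 10:-C, 11:-C, 12:+C, 13:+C, 14:+C, 15:-B, 16:-C
Rule 2 (two of three consecutive points beyond the same 2σ limit) is satisfied at point 7.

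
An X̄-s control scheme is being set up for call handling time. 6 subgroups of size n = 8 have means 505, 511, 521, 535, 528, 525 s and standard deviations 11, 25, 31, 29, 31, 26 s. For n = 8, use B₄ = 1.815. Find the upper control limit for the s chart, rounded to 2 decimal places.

46.28

s̄ = (11 + 25 + 31 + 29 + 31 + 26) / 6 = 25.5000
UCL_s = B₄·s̄ = 1.815 × 25.5000 = 46.2825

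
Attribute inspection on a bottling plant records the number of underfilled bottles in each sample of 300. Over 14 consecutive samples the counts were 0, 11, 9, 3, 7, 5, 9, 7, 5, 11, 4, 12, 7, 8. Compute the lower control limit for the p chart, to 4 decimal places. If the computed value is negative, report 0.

0.0000

p̄ = Σdᵢ / (k·n) = 98 / (14 × 300) = 0.02333
LCL = p̄ − 3·√(p̄(1−p̄)/n) = 0.02333 − 3 × 0.00872 = -0.00281 → 0 (negative, so LCL = 0)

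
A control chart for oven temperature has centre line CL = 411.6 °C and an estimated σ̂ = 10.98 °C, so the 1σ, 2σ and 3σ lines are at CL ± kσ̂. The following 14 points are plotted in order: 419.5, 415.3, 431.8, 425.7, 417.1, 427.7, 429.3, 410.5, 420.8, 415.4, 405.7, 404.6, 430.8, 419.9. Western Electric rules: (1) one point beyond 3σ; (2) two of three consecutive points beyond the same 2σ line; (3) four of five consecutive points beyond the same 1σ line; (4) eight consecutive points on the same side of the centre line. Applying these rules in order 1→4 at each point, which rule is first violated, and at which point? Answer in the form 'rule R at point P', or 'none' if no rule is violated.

Zone of each point (C = within 1σ̂, B = 1σ̂–2σ̂, A = 2σ̂–3σ̂, * = beyond 3σ̂; sign = side of CL): 1:+C, 2:+C, 3:+B, 4:+B, 5:+C, 6:+B, 7:+B, 8:-C, 9:+C, 10:+C, 11:-C, 12:-C, 13:+B, 14:+C
Rule 3 (four of five consecutive points beyond the same 1σ limit) is satisfied at point 7.

rule 3 at point 7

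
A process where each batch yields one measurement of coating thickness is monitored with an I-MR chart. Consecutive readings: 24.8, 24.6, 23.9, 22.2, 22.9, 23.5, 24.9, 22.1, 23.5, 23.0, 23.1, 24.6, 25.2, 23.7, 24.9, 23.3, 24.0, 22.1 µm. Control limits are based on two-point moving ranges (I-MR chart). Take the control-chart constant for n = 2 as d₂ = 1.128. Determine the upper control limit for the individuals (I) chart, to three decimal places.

26.671

X̄ = (24.8 + 24.6 + 23.9 + 22.2 + 22.9 + 23.5 + 24.9 + 22.1 + 23.5 + 23.0 + 23.1 + 24.6 + 25.2 + 23.7 + 24.9 + 23.3 + 24.0 + 22.1) / 18 = 23.6833
Moving ranges: 0.2, 0.7, 1.7, 0.7, 0.6, 1.4, 2.8, 1.4, 0.5, 0.1, 1.5, 0.6, 1.5, 1.2, 1.6, 0.7, 1.9; M̄R̄ = 19.1000 / 17 = 1.1235
UCL = X̄ + 3·M̄R̄/d₂ = 23.6833 + 3 × 1.1235 / 1.128 = 26.6714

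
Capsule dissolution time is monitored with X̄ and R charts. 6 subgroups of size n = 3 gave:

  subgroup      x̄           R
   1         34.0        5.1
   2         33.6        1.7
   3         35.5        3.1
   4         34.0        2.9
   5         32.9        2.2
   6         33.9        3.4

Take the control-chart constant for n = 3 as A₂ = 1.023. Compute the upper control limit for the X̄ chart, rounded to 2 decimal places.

X̄̄ = (34.0 + 33.6 + 35.5 + 34.0 + 32.9 + 33.9) / 6 = 203.9000 / 6 = 33.9833
R̄ = (5.1 + 1.7 + 3.1 + 2.9 + 2.2 + 3.4) / 6 = 18.4000 / 6 = 3.0667
UCL = X̄̄ + A₂·R̄ = 33.9833 + 1.023 × 3.0667 = 37.1205

37.12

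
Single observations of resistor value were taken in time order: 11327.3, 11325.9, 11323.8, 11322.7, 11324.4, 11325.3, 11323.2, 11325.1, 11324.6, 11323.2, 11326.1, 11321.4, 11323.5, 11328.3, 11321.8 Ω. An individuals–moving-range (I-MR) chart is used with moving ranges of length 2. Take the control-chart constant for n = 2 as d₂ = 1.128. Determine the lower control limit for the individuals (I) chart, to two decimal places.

11317.96

X̄ = (11327.3 + 11325.9 + 11323.8 + 11322.7 + 11324.4 + 11325.3 + 11323.2 + 11325.1 + 11324.6 + 11323.2 + 11326.1 + 11321.4 + 11323.5 + 11328.3 + 11321.8) / 15 = 11324.4400
Moving ranges: 1.4, 2.1, 1.1, 1.7, 0.9, 2.1, 1.9, 0.5, 1.4, 2.9, 4.7, 2.1, 4.8, 6.5; M̄R̄ = 34.1000 / 14 = 2.4357
LCL = X̄ − 3·M̄R̄/d₂ = 11324.4400 − 3 × 2.4357 / 1.128 = 11317.9620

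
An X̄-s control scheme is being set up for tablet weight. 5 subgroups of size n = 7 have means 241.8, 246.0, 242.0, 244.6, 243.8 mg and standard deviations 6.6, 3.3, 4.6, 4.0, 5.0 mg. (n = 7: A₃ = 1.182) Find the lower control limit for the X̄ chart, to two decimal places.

238.08

X̄̄ = (241.8 + 246.0 + 242.0 + 244.6 + 243.8) / 5 = 243.6400
s̄ = (6.6 + 3.3 + 4.6 + 4.0 + 5.0) / 5 = 4.7000
LCL = X̄̄ − A₃·s̄ = 243.6400 − 1.182 × 4.7000 = 238.0846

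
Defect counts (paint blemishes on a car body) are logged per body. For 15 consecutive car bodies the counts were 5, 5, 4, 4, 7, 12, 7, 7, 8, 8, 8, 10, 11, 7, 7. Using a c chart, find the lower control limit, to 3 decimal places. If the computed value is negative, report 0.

0.000

c̄ = (5 + 5 + 4 + 4 + 7 + 12 + 7 + 7 + 8 + 8 + 8 + 10 + 11 + 7 + 7) / 15 = 110 / 15 = 7.3333
LCL = c̄ − 3√c̄ = 7.3333 − 3 × 2.7080 = -0.7907 → 0 (cannot be negative)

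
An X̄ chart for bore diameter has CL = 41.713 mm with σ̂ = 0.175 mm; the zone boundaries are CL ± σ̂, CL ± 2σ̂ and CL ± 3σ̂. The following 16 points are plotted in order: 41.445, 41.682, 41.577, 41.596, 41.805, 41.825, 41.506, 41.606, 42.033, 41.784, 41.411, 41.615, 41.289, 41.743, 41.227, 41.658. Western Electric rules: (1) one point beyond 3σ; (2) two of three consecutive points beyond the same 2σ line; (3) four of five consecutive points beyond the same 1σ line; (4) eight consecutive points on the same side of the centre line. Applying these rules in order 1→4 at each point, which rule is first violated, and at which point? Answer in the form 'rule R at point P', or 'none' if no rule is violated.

rule 2 at point 15

Zone of each point (C = within 1σ̂, B = 1σ̂–2σ̂, A = 2σ̂–3σ̂, * = beyond 3σ̂; sign = side of CL): 1:-B, 2:-C, 3:-C, 4:-C, 5:+C, 6:+C, 7:-B, 8:-C, 9:+B, 10:+C, 11:-B, 12:-C, 13:-A, 14:+C, 15:-A, 16:-C
Rule 2 (two of three consecutive points beyond the same 2σ limit) is satisfied at point 15.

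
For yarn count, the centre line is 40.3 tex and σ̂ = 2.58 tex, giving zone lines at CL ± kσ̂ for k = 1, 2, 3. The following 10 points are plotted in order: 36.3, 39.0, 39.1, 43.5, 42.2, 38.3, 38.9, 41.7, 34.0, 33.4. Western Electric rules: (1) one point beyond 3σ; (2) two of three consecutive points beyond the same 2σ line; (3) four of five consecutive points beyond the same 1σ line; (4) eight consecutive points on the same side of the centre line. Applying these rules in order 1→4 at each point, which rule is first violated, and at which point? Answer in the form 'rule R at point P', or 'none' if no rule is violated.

rule 2 at point 10

Zone of each point (C = within 1σ̂, B = 1σ̂–2σ̂, A = 2σ̂–3σ̂, * = beyond 3σ̂; sign = side of CL): 1:-B, 2:-C, 3:-C, 4:+B, 5:+C, 6:-C, 7:-C, 8:+C, 9:-A, 10:-A
Rule 2 (two of three consecutive points beyond the same 2σ limit) is satisfied at point 10.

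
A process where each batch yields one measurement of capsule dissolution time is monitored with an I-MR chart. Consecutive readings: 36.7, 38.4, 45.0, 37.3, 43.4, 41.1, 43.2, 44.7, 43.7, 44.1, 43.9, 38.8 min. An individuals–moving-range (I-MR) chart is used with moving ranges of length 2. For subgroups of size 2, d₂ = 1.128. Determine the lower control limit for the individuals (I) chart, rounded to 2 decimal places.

X̄ = (36.7 + 38.4 + 45.0 + 37.3 + 43.4 + 41.1 + 43.2 + 44.7 + 43.7 + 44.1 + 43.9 + 38.8) / 12 = 41.6917
Moving ranges: 1.7, 6.6, 7.7, 6.1, 2.3, 2.1, 1.5, 1.0, 0.4, 0.2, 5.1; M̄R̄ = 34.7000 / 11 = 3.1545
LCL = X̄ − 3·M̄R̄/d₂ = 41.6917 − 3 × 3.1545 / 1.128 = 33.3019

33.30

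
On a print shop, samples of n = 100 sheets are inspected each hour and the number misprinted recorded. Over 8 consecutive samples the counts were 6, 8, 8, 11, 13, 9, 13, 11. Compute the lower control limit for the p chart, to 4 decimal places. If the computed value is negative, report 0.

0.0093

p̄ = Σdᵢ / (k·n) = 79 / (8 × 100) = 0.09875
LCL = p̄ − 3·√(p̄(1−p̄)/n) = 0.09875 − 3 × 0.02983 = 0.00925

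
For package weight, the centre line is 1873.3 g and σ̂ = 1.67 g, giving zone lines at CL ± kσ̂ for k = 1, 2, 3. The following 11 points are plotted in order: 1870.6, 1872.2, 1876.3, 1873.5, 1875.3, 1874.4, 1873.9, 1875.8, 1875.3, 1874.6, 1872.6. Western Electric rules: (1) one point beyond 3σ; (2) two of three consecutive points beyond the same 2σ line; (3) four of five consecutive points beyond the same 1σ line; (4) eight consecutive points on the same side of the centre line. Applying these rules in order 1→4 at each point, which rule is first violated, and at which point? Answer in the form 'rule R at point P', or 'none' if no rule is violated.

rule 4 at point 10

Zone of each point (C = within 1σ̂, B = 1σ̂–2σ̂, A = 2σ̂–3σ̂, * = beyond 3σ̂; sign = side of CL): 1:-B, 2:-C, 3:+B, 4:+C, 5:+B, 6:+C, 7:+C, 8:+B, 9:+B, 10:+C, 11:-C
Rule 4 (eight consecutive points on the same side of the centre line) is satisfied at point 10.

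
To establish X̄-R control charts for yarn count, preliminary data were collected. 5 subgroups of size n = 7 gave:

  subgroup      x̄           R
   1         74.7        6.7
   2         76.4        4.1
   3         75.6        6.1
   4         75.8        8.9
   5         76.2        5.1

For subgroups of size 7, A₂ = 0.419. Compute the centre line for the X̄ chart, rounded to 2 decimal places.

75.74

X̄̄ = (74.7 + 76.4 + 75.6 + 75.8 + 76.2) / 5 = 378.7000 / 5 = 75.7400
CL = X̄̄ = 75.7400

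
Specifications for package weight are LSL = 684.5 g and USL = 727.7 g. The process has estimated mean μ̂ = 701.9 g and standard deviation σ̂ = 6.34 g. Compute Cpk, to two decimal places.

0.91

Cpu = (USL − μ̂) / (3σ̂) = (727.7 − 701.9) / (3 × 6.34) = 1.3565; Cpl = (μ̂ − LSL) / (3σ̂) = (701.9 − 684.5) / (3 × 6.34) = 0.9148; Cpk = min(Cpu, Cpl) = 0.9148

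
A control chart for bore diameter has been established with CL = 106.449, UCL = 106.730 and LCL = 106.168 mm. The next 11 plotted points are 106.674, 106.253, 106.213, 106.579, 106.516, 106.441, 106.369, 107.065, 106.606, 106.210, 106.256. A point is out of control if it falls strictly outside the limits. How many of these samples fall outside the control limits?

Compare each point to [106.168, 106.730]: sample 8 = 107.065 > UCL.

1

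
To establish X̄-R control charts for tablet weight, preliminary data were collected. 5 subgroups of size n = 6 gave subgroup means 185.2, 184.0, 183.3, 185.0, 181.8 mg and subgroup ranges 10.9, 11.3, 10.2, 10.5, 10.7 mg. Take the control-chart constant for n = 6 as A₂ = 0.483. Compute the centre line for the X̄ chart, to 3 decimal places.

X̄̄ = (185.2 + 184.0 + 183.3 + 185.0 + 181.8) / 5 = 919.3000 / 5 = 183.8600
CL = X̄̄ = 183.8600

183.860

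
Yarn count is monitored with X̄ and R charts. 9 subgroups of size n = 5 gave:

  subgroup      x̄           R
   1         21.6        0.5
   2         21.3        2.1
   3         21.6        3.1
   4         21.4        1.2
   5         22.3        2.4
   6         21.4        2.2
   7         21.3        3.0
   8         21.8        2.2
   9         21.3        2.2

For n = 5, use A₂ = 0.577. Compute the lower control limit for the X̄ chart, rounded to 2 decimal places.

X̄̄ = (21.6 + 21.3 + 21.6 + 21.4 + 22.3 + 21.4 + 21.3 + 21.8 + 21.3) / 9 = 194.0000 / 9 = 21.5556
R̄ = (0.5 + 2.1 + 3.1 + 1.2 + 2.4 + 2.2 + 3.0 + 2.2 + 2.2) / 9 = 18.9000 / 9 = 2.1000
LCL = X̄̄ − A₂·R̄ = 21.5556 − 0.577 × 2.1000 = 20.3439

20.34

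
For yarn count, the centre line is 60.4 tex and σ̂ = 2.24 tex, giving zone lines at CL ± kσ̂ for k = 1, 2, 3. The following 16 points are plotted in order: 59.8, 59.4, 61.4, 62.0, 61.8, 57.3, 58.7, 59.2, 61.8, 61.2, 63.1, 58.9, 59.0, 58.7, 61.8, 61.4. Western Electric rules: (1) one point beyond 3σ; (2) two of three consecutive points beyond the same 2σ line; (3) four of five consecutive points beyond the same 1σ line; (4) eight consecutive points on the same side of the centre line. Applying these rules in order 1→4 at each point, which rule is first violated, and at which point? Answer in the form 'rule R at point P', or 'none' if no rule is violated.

none

Zone of each point (C = within 1σ̂, B = 1σ̂–2σ̂, A = 2σ̂–3σ̂, * = beyond 3σ̂; sign = side of CL): 1:-C, 2:-C, 3:+C, 4:+C, 5:+C, 6:-B, 7:-C, 8:-C, 9:+C, 10:+C, 11:+B, 12:-C, 13:-C, 14:-C, 15:+C, 16:+C
No rule fires across all 16 points.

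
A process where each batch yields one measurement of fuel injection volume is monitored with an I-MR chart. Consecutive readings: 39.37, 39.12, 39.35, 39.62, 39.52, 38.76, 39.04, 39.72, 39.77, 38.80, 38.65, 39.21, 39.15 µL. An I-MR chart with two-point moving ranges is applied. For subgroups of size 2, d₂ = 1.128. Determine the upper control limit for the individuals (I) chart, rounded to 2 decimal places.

X̄ = (39.37 + 39.12 + 39.35 + 39.62 + 39.52 + 38.76 + 39.04 + 39.72 + 39.77 + 38.80 + 38.65 + 39.21 + 39.15) / 13 = 39.2369
Moving ranges: 0.25, 0.23, 0.27, 0.10, 0.76, 0.28, 0.68, 0.05, 0.97, 0.15, 0.56, 0.06; M̄R̄ = 4.3600 / 12 = 0.3633
UCL = X̄ + 3·M̄R̄/d₂ = 39.2369 + 3 × 0.3633 / 1.128 = 40.2032

40.20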